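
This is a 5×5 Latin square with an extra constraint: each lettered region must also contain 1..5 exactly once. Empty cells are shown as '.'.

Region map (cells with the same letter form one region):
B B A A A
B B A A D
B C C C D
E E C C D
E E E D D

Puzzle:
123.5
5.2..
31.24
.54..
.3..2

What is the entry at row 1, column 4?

4

row 1, column 4 = 4: row 1 has {1,2,3,5}; col 4 has {2}; region has {2,3,5} → only 4 remains.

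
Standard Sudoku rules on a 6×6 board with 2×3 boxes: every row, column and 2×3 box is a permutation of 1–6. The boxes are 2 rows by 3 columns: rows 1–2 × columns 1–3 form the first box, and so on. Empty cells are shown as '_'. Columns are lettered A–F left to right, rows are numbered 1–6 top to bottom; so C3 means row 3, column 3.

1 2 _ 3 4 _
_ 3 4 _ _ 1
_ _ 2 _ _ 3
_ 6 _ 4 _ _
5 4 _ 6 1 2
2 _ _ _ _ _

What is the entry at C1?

5

A2 = 6 (sole candidate).
A3 = 4 (sole candidate).
A4 = 3 (sole candidate).
F4 = 5 (sole candidate).
C5 = 3 (sole candidate).
B6 = 1 (sole candidate).
C6 = 6 (sole candidate).
D6 = 5 (sole candidate).
E6 = 3 (sole candidate).
F6 = 4 (sole candidate).
C1 = 5: row 1 has {1,2,3,4}; col 3 has {2,3,4,6}; box has {1,2,3,4,6} → only 5 remains.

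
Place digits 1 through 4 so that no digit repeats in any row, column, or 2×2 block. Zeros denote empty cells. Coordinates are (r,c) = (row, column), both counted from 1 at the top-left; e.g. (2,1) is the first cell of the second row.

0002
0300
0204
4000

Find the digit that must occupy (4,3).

2

(1,1) = 1: row 1 has {2}; col 1 has {4}; box has {3} → only 1 remains.
(1,2) = 4: row 1 has {1,2}; col 2 has {2,3}; box has {1,3} → only 4 remains.
(1,3) = 3: row 1 has {1,2,4}; col 3 has {}; box has {2} → only 3 remains.
(2,1) = 2: row 2 has {3}; col 1 has {1,4}; box has {1,3,4} → only 2 remains.
(2,4) = 1: row 2 has {2,3}; col 4 has {2,4}; box has {2,3} → only 1 remains.
(3,1) = 3: row 3 has {2,4}; col 1 has {1,2,4}; box has {2,4} → only 3 remains.
(3,3) = 1: row 3 has {2,3,4}; col 3 has {3}; box has {4} → only 1 remains.
(4,2) = 1: row 4 has {4}; col 2 has {2,3,4}; box has {2,3,4} → only 1 remains.
(4,3) = 2: row 4 has {1,4}; col 3 has {1,3}; box has {1,4} → only 2 remains.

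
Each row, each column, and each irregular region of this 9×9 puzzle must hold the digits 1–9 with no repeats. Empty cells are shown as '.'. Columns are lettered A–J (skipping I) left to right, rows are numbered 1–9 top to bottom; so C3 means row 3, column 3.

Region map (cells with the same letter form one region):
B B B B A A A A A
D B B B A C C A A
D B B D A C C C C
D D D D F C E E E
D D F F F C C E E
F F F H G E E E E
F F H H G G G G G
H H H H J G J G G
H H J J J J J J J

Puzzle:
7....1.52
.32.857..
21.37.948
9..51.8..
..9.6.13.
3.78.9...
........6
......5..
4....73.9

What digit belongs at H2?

J2 = 4 (sole candidate).
F3 = 6 (sole candidate).
J4 = 7 (sole candidate).
A5 = 8 (sole candidate).
F5 = 2 (sole candidate).
J5 = 5 (sole candidate).
J6 = 1 (sole candidate).
A7 = 5 (sole candidate).
J8 = 3 (sole candidate).
E9 = 2 (sole candidate).
G1 = 6 (sole candidate).
H2 = 9: row 2 has {2,3,4,5,7,8}; col 8 has {3,4,5}; region has {1,2,4,5,6,7,8} → only 9 remains.

9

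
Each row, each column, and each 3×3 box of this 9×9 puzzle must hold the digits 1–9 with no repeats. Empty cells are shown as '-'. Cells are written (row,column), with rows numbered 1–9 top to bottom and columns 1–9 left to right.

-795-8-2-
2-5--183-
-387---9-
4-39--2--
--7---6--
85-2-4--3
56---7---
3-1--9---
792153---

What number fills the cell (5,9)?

(2,2) = 4 (sole candidate).
(2,4) = 6 (sole candidate).
(2,5) = 9 (sole candidate).
(2,9) = 7 (sole candidate).
(3,6) = 2 (sole candidate).
(4,2) = 1 (sole candidate).
(5,1) = 9 (sole candidate).
(5,2) = 2 (sole candidate).
(5,6) = 5 (sole candidate).
(6,3) = 6 (sole candidate).
(7,3) = 4 (sole candidate).
(7,4) = 8 (sole candidate).
(7,5) = 2 (sole candidate).
(7,8) = 1 (sole candidate).
(7,9) = 9 (sole candidate).
(8,2) = 8 (sole candidate).
(8,4) = 4 (sole candidate).
(8,5) = 6 (sole candidate).
(9,7) = 4 (sole candidate).
(1,7) = 1 (sole candidate).
(3,5) = 4 (sole candidate).
(3,7) = 5 (sole candidate).
(3,9) = 6 (sole candidate).
(4,6) = 6 (sole candidate).
(5,4) = 3 (sole candidate).
(6,8) = 7 (sole candidate).
(7,7) = 3 (sole candidate).
(8,7) = 7 (sole candidate).
(8,8) = 5 (sole candidate).
(8,9) = 2 (sole candidate).
(9,9) = 8 (sole candidate).
(1,1) = 6 (sole candidate).
(1,5) = 3 (sole candidate).
(1,9) = 4 (sole candidate).
(3,1) = 1 (sole candidate).
(4,8) = 8 (sole candidate).
(4,9) = 5 (sole candidate).
(5,8) = 4 (sole candidate).
(5,9) = 1: row 5 has {2,3,4,5,6,7,9}; col 9 has {2,3,4,5,6,7,8,9}; box has {2,3,4,5,6,7,8} → only 1 remains.

1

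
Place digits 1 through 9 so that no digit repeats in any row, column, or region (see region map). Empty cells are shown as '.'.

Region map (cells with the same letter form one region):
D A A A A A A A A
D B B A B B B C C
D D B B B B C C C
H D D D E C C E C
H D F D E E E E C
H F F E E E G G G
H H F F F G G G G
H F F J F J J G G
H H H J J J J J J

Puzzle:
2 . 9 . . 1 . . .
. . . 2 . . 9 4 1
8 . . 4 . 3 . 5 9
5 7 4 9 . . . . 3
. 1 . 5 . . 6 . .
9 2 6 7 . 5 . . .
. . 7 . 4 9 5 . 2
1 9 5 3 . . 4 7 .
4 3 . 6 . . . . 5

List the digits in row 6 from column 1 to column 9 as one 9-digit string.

926735814

row 1, column 4 = 8 (sole candidate).
row 2, column 3 = 8 (sole candidate).
row 3, column 2 = 6 (sole candidate).
row 5, column 1 = 7 (sole candidate).
row 5, column 3 = 3 (sole candidate).
row 5, column 9 = 8 (sole candidate).
row 6, column 9 = 4: row 6 has {2,5,6,7,9}; col 9 has {1,2,3,5,8,9}; region has {2,5,7,9} → only 4 remains.
row 7, column 1 = 6 (sole candidate).
row 7, column 2 = 8 (sole candidate).
row 7, column 4 = 1 (sole candidate).
row 7, column 8 = 3 (sole candidate).
row 8, column 5 = 8 (sole candidate).
row 8, column 6 = 2 (sole candidate).
row 8, column 9 = 6 (sole candidate).
row 9, column 3 = 2 (sole candidate).
row 1, column 8 = 6 (sole candidate).
row 1, column 9 = 7 (sole candidate).
row 2, column 1 = 3 (sole candidate).
row 2, column 2 = 5 (sole candidate).
row 3, column 3 = 1 (sole candidate).
row 4, column 6 = 6 (sole candidate).
row 4, column 7 = 2 (sole candidate).
row 5, column 6 = 4 (sole candidate).
row 1, column 2 = 4 (sole candidate).
row 1, column 7 = 3 (sole candidate).
row 2, column 6 = 7 (sole candidate).
row 3, column 5 = 2 (sole candidate).
row 3, column 7 = 7 (sole candidate).
row 4, column 5 = 1 (sole candidate).
row 4, column 8 = 8 (sole candidate).
row 5, column 5 = 9 (sole candidate).
row 5, column 8 = 2 (sole candidate).
row 6, column 5 = 3: row 6 has {2,4,5,6,7,9}; col 5 has {1,2,4,8,9}; region has {1,2,4,5,6,7,8,9} → only 3 remains.
row 6, column 8 = 1: row 6 has {2,3,4,5,6,7,9}; col 8 has {2,3,4,5,6,7,8}; region has {2,3,4,5,6,7,9} → only 1 remains.
row 9, column 5 = 7 (sole candidate).
row 9, column 6 = 8 (sole candidate).
row 9, column 7 = 1 (sole candidate).
row 9, column 8 = 9 (sole candidate).
row 1, column 5 = 5 (sole candidate).
row 2, column 5 = 6 (sole candidate).
row 6, column 7 = 8: row 6 has {1,2,3,4,5,6,7,9}; col 7 has {1,2,3,4,5,6,7,9}; region has {1,2,3,4,5,6,7,9} → only 8 remains.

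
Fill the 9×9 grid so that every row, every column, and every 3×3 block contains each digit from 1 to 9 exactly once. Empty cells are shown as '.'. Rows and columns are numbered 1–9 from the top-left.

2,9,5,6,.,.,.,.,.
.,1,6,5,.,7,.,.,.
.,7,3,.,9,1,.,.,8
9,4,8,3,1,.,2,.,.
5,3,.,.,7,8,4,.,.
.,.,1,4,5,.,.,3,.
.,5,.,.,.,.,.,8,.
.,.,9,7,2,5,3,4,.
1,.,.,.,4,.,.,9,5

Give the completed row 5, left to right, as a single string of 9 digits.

532978416

r2c7 = 9 (sole candidate).
r2c8 = 2 (sole candidate).
r3c1 = 4 (sole candidate).
r3c4 = 2 (sole candidate).
r4c6 = 6 (sole candidate).
r4c9 = 7 (sole candidate).
r5c3 = 2: row 5 has {3,4,5,7,8}; col 3 has {1,3,5,6,8,9}; box has {1,3,4,5,8,9} → only 2 remains.
r5c4 = 9: row 5 has {2,3,4,5,7,8}; col 4 has {2,3,4,5,6,7}; box has {1,3,4,5,6,7,8} → only 9 remains.
r6c2 = 6 (sole candidate).
r6c6 = 2 (sole candidate).
r6c7 = 8 (sole candidate).
r6c9 = 9 (sole candidate).
r7c4 = 1 (sole candidate).
r8c2 = 8 (sole candidate).
r9c2 = 2 (sole candidate).
r9c3 = 7 (sole candidate).
r9c4 = 8 (sole candidate).
r9c6 = 3 (sole candidate).
r9c7 = 6 (sole candidate).
r1c6 = 4 (sole candidate).
r2c1 = 8 (sole candidate).
r2c5 = 3 (sole candidate).
r2c9 = 4 (sole candidate).
r3c7 = 5 (sole candidate).
r3c8 = 6 (sole candidate).
r4c8 = 5 (sole candidate).
r5c8 = 1: row 5 has {2,3,4,5,7,8,9}; col 8 has {2,3,4,5,6,8,9}; box has {2,3,4,5,7,8,9} → only 1 remains.
r5c9 = 6: row 5 has {1,2,3,4,5,7,8,9}; col 9 has {4,5,7,8,9}; box has {1,2,3,4,5,7,8,9} → only 6 remains.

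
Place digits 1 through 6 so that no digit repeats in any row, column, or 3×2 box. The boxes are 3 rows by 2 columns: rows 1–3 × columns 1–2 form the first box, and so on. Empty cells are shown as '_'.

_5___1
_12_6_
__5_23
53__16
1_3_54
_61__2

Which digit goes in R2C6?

5

R1C5 = 4 (sole candidate).
R2C6 = 5: row 2 has {1,2,6}; col 6 has {1,2,3,4,6}; box has {1,2,3,4,6} → only 5 remains.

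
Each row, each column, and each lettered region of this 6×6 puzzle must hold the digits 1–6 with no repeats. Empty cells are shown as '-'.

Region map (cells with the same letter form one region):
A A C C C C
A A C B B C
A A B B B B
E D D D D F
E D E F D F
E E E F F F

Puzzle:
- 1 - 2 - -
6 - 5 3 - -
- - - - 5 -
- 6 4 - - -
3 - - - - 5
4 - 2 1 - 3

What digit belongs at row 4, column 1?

1

row 1, column 1 = 5: row 1 has {1,2}; col 1 has {3,4,6}; region has {1,6} → only 5 remains.
row 3, column 1 = 2: row 3 has {5}; col 1 has {3,4,5,6}; region has {1,5,6} → only 2 remains.
row 4, column 1 = 1: row 4 has {4,6}; col 1 has {2,3,4,5,6}; region has {2,3,4} → only 1 remains.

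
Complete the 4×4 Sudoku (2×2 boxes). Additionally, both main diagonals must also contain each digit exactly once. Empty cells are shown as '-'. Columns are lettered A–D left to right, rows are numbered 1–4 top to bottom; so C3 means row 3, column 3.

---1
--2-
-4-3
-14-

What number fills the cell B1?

C1 = 3 (sole candidate).
B2 = 3 (sole candidate).
D2 = 4 (sole candidate).
A3 = 2 (sole candidate).
C3 = 1 (sole candidate).
A4 = 3 (sole candidate).
D4 = 2 (sole candidate).
A1 = 4 (sole candidate).
B1 = 2: row 1 has {1,3,4}; col 2 has {1,3,4}; box has {3,4} → only 2 remains.

2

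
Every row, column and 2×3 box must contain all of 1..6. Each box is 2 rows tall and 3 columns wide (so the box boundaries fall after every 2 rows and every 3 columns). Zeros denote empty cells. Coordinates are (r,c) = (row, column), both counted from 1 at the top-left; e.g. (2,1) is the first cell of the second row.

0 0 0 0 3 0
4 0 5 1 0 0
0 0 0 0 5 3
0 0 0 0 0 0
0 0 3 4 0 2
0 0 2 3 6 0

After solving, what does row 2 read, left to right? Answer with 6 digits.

435126

(2,5) = 2: row 2 has {1,4,5}; col 5 has {3,5,6}; box has {1,3} → only 2 remains.
(2,6) = 6: row 2 has {1,2,4,5}; col 6 has {2,3}; box has {1,2,3} → only 6 remains.
(5,5) = 1: row 5 has {2,3,4}; col 5 has {2,3,5,6}; box has {2,3,4,6} → only 1 remains.
(6,6) = 5: row 6 has {2,3,6}; col 6 has {2,3,6}; box has {1,2,3,4,6} → only 5 remains.
(1,4) = 5: row 1 has {3}; col 4 has {1,3,4}; box has {1,2,3,6} → only 5 remains.
(1,6) = 4: row 1 has {3,5}; col 6 has {2,3,5,6}; box has {1,2,3,5,6} → only 4 remains.
(2,2) = 3: row 2 has {1,2,4,5,6}; col 2 has {}; box has {4,5} → only 3 remains.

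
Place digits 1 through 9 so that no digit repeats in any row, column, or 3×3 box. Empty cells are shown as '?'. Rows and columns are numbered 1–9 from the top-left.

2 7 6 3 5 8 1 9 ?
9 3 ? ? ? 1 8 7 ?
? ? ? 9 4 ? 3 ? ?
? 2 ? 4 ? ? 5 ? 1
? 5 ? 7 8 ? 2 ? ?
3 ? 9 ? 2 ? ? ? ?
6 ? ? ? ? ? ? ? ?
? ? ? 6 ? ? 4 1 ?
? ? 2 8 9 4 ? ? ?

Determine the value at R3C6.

7

R1C9 = 4: row 1 has {1,2,3,5,6,7,8,9}; col 9 has {1}; box has {1,3,7,8,9} → only 4 remains.
R2C4 = 2: row 2 has {1,3,7,8,9}; col 4 has {3,4,6,7,8,9}; box has {1,3,4,5,8,9} → only 2 remains.
R2C5 = 6: row 2 has {1,2,3,7,8,9}; col 5 has {2,4,5,8,9}; box has {1,2,3,4,5,8,9} → only 6 remains.
R2C9 = 5: row 2 has {1,2,3,6,7,8,9}; col 9 has {1,4}; box has {1,3,4,7,8,9} → only 5 remains.
R3C6 = 7: row 3 has {3,4,9}; col 6 has {1,4,8}; box has {1,2,3,4,5,6,8,9} → only 7 remains.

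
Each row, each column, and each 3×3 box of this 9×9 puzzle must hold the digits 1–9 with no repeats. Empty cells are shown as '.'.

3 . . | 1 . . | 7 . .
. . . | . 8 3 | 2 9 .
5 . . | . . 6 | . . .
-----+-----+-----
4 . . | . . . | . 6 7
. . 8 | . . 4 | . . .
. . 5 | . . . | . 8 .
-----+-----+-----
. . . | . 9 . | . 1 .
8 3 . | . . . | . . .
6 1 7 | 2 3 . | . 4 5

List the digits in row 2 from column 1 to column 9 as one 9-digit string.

741583296

row 1, column 8 = 5 (sole candidate).
row 3, column 8 = 3 (sole candidate).
row 5, column 8 = 2 (sole candidate).
row 7, column 1 = 2 (sole candidate).
row 7, column 3 = 4 (sole candidate).
row 8, column 3 = 9 (sole candidate).
row 8, column 7 = 6 (sole candidate).
row 8, column 8 = 7 (sole candidate).
row 8, column 9 = 2 (sole candidate).
row 9, column 6 = 8 (sole candidate).
row 9, column 7 = 9 (sole candidate).
row 7, column 2 = 5 (sole candidate).
row 7, column 6 = 7 (sole candidate).
row 7, column 4 = 6 (sole candidate).
row 2, column 4 = 5: in row 2, 5 can only go here (every other open cell in that row sees a 5).
row 8, column 4 = 4 (sole candidate).
row 4, column 4 = 8 (hidden single in row 4).
row 4, column 3 = 3 (hidden single in column 3).
Singles propagation stalls; row 2, column 1 is still open with candidates {1,7}.
  Try row 2, column 1 = 1: then column 3 has no cell left for 1 — contradiction.
So row 2, column 1 = 7.
Singles propagation stalls; row 2, column 2 is still open with candidates {4,6}.
  Try row 2, column 2 = 6: then column 3 has no cell left for 6 — contradiction.
So row 2, column 2 = 4.
Singles propagation stalls before every target cell is settled. Branch on row 1, column 6 (candidates {2,9}).
  Try row 1, column 6 = 9: this forces row 3, column 4=7, row 3, column 2=9; then row 4 has no cell left for 9 — contradiction.
So row 1, column 6 = 2.
row 1, column 3 = 6 (sole candidate).
row 1, column 5 = 4 (sole candidate).
row 1, column 9 = 8 (sole candidate).
row 2, column 3 = 1: row 2 has {2,3,4,5,7,8,9}; col 3 has {3,4,5,6,7,8,9}; box has {3,4,5,6,7} → only 1 remains.
row 2, column 9 = 6: row 2 has {1,2,3,4,5,7,8,9}; col 9 has {2,5,7,8}; box has {2,3,5,7,8,9} → only 6 remains.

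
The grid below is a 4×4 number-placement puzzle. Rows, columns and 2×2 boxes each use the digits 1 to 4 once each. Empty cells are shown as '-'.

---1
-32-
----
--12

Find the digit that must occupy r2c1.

r2c4 = 4 (sole candidate).
r3c4 = 3 (sole candidate).
r4c2 = 4 (sole candidate).
r1c2 = 2 (sole candidate).
r1c3 = 3 (sole candidate).
r2c1 = 1: row 2 has {2,3,4}; col 1 has {}; box has {2,3} → only 1 remains.

1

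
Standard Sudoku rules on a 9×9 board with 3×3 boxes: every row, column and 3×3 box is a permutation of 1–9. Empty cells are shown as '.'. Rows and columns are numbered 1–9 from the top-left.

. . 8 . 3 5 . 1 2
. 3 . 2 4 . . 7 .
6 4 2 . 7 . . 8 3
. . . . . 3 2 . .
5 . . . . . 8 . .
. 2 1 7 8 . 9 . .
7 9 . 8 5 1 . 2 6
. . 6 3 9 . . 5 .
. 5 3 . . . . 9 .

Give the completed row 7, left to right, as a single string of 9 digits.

794851326

r1c1 = 9: row 1 has {1,2,3,5,8}; col 1 has {5,6,7}; box has {2,3,4,6,8} → only 9 remains.
r1c2 = 7: row 1 has {1,2,3,5,8,9}; col 2 has {2,3,4,5,9}; box has {2,3,4,6,8,9} → only 7 remains.
r1c4 = 6: row 1 has {1,2,3,5,7,8,9}; col 4 has {2,3,7,8}; box has {2,3,4,5,7} → only 6 remains.
r1c7 = 4: row 1 has {1,2,3,5,6,7,8,9}; col 7 has {2,8,9}; box has {1,2,3,7,8} → only 4 remains.
r2c1 = 1: row 2 has {2,3,4,7}; col 1 has {5,6,7,9}; box has {2,3,4,6,7,8,9} → only 1 remains.
r2c3 = 5: row 2 has {1,2,3,4,7}; col 3 has {1,2,3,6,8}; box has {1,2,3,4,6,7,8,9} → only 5 remains.
r2c7 = 6: row 2 has {1,2,3,4,5,7}; col 7 has {2,4,8,9}; box has {1,2,3,4,7,8} → only 6 remains.
r2c9 = 9: row 2 has {1,2,3,4,5,6,7}; col 9 has {2,3,6}; box has {1,2,3,4,6,7,8} → only 9 remains.
r3c6 = 9: row 3 has {2,3,4,6,7,8}; col 6 has {1,3,5}; box has {2,3,4,5,6,7} → only 9 remains.
r3c7 = 5: row 3 has {2,3,4,6,7,8,9}; col 7 has {2,4,6,8,9}; box has {1,2,3,4,6,7,8,9} → only 5 remains.
r5c2 = 6: row 5 has {5,8}; col 2 has {2,3,4,5,7,9}; box has {1,2,5} → only 6 remains.
r7c3 = 4: row 7 has {1,2,5,6,7,8,9}; col 3 has {1,2,3,5,6,8}; box has {3,5,6,7,9} → only 4 remains.
r7c7 = 3: row 7 has {1,2,4,5,6,7,8,9}; col 7 has {2,4,5,6,8,9}; box has {2,5,6,9} → only 3 remains.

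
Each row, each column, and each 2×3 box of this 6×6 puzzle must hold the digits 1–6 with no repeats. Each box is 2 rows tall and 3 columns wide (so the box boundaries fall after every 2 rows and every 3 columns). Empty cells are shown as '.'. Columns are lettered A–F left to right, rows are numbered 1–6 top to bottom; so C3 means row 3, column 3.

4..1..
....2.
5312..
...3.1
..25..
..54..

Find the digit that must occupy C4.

D2 = 6 (sole candidate).
C2 = 3 (sole candidate).
C1 = 6 (sole candidate).
A2 = 1 (sole candidate).
B2 = 5 (sole candidate).
F2 = 4 (sole candidate).
F3 = 6 (sole candidate).
C4 = 4: row 4 has {1,3}; col 3 has {1,2,3,5,6}; box has {1,3,5} → only 4 remains.

4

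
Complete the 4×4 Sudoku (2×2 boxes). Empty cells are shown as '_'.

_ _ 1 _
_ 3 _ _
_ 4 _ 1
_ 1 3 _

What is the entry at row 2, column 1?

row 1, column 2 = 2: row 1 has {1}; col 2 has {1,3,4}; box has {3} → only 2 remains.
row 3, column 3 = 2: row 3 has {1,4}; col 3 has {1,3}; box has {1,3} → only 2 remains.
row 4, column 1 = 2: row 4 has {1,3}; col 1 has {}; box has {1,4} → only 2 remains.
row 4, column 4 = 4: row 4 has {1,2,3}; col 4 has {1}; box has {1,2,3} → only 4 remains.
row 1, column 1 = 4: row 1 has {1,2}; col 1 has {2}; box has {2,3} → only 4 remains.
row 1, column 4 = 3: row 1 has {1,2,4}; col 4 has {1,4}; box has {1} → only 3 remains.
row 2, column 1 = 1: row 2 has {3}; col 1 has {2,4}; box has {2,3,4} → only 1 remains.

1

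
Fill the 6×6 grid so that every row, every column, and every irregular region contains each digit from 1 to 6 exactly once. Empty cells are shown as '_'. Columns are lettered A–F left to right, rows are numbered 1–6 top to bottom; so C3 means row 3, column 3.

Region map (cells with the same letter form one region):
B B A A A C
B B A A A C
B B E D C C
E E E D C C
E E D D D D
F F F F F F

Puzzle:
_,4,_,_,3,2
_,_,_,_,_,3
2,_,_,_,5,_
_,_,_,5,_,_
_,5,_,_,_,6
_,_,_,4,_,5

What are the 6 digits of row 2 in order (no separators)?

B3 = 3 (hidden single in region B).
D3 = 1 (sole candidate).
F3 = 4 (sole candidate).
F4 = 1 (sole candidate).
D1 = 6 (sole candidate).
D2 = 2: row 2 has {3}; col 4 has {1,4,5,6}; region has {3,6} → only 2 remains.
C3 = 6 (sole candidate).
B4 = 2 (sole candidate).
E4 = 6 (sole candidate).
D5 = 3 (sole candidate).
A5 = 1 (hidden single in row 5).
A1 = 5 (sole candidate).
C1 = 1 (sole candidate).
A2 = 6: row 2 has {2,3}; col 1 has {1,2,5}; region has {2,3,4,5} → only 6 remains.
B2 = 1: row 2 has {2,3,6}; col 2 has {2,3,4,5}; region has {2,3,4,5,6} → only 1 remains.
E2 = 4: row 2 has {1,2,3,6}; col 5 has {3,5,6}; region has {1,2,3,6} → only 4 remains.
E5 = 2 (sole candidate).
A6 = 3 (sole candidate).
B6 = 6 (sole candidate).
C6 = 2 (sole candidate).
E6 = 1 (sole candidate).
C2 = 5: row 2 has {1,2,3,4,6}; col 3 has {1,2,6}; region has {1,2,3,4,6} → only 5 remains.

615243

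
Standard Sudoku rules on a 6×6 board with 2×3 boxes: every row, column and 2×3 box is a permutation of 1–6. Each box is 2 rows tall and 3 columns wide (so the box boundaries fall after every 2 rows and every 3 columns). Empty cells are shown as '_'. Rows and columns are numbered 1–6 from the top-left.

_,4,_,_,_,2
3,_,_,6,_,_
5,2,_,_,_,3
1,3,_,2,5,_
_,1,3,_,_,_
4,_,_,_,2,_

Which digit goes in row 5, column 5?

6

row 1, column 1 = 6 (sole candidate).
row 2, column 2 = 5 (sole candidate).
row 5, column 1 = 2 (sole candidate).
row 6, column 2 = 6 (sole candidate).
row 6, column 3 = 5 (sole candidate).
row 6, column 6 = 1 (sole candidate).
row 1, column 3 = 1 (sole candidate).
row 1, column 5 = 3 (sole candidate).
row 2, column 3 = 2 (sole candidate).
row 2, column 6 = 4 (sole candidate).
row 4, column 6 = 6 (sole candidate).
row 5, column 6 = 5 (sole candidate).
row 6, column 4 = 3 (sole candidate).
row 1, column 4 = 5 (sole candidate).
row 2, column 5 = 1 (sole candidate).
row 3, column 5 = 4 (sole candidate).
row 4, column 3 = 4 (sole candidate).
row 5, column 4 = 4 (sole candidate).
row 5, column 5 = 6: row 5 has {1,2,3,4,5}; col 5 has {1,2,3,4,5}; box has {1,2,3,4,5} → only 6 remains.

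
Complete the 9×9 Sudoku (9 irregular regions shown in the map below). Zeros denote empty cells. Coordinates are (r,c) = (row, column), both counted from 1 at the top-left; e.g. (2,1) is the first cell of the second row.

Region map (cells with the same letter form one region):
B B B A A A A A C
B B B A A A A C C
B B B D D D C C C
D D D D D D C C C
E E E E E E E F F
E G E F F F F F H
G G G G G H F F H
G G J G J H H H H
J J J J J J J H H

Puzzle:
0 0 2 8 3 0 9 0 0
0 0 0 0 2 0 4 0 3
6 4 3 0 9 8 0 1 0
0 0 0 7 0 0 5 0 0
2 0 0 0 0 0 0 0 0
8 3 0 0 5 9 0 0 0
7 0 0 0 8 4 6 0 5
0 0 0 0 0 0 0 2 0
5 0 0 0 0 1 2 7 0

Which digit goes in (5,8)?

(1,1) = 1: row 1 has {2,3,8,9}; col 1 has {2,5,6,7,8}; region has {2,3,4,6} → only 1 remains.
(2,1) = 9: row 2 has {2,3,4}; col 1 has {1,2,5,6,7,8}; region has {1,2,3,4,6} → only 9 remains.
(3,7) = 7: row 3 has {1,3,4,6,8,9}; col 7 has {2,4,5,6,9}; region has {1,3,5} → only 7 remains.
(3,9) = 2: row 3 has {1,3,4,6,7,8,9}; col 9 has {3,5}; region has {1,3,5,7} → only 2 remains.
(6,7) = 1: row 6 has {3,5,8,9}; col 7 has {2,4,5,6,7,9}; region has {5,6,9} → only 1 remains.
(6,8) = 4: row 6 has {1,3,5,8,9}; col 8 has {1,2,7}; region has {1,5,6,9} → only 4 remains.
(6,9) = 6: row 6 has {1,3,4,5,8,9}; col 9 has {2,3,5}; region has {2,4,5,7} → only 6 remains.
(7,8) = 3: row 7 has {4,5,6,7,8}; col 8 has {1,2,4,7}; region has {1,4,5,6,9} → only 3 remains.
(8,1) = 4: row 8 has {2}; col 1 has {1,2,5,6,7,8,9}; region has {3,7,8} → only 4 remains.
(8,6) = 3: row 8 has {2,4}; col 6 has {1,4,8,9}; region has {2,4,5,6,7} → only 3 remains.
(8,7) = 8: row 8 has {2,3,4}; col 7 has {1,2,4,5,6,7,9}; region has {2,3,4,5,6,7} → only 8 remains.
(9,9) = 9: row 9 has {1,2,5,7}; col 9 has {2,3,5,6}; region has {2,3,4,5,6,7,8} → only 9 remains.
(1,9) = 4: row 1 has {1,2,3,8,9}; col 9 has {2,3,5,6,9}; region has {1,2,3,5,7} → only 4 remains.
(3,4) = 5: row 3 has {1,2,3,4,6,7,8,9}; col 4 has {7,8}; region has {7,8,9} → only 5 remains.
(4,1) = 3: row 4 has {5,7}; col 1 has {1,2,4,5,6,7,8,9}; region has {5,7,8,9} → only 3 remains.
(4,9) = 8: row 4 has {3,5,7}; col 9 has {2,3,4,5,6,9}; region has {1,2,3,4,5,7} → only 8 remains.
(5,7) = 3: row 5 has {2}; col 7 has {1,2,4,5,6,7,8,9}; region has {2,8} → only 3 remains.
(5,8) = 8: row 5 has {2,3}; col 8 has {1,2,3,4,7}; region has {1,3,4,5,6,9} → only 8 remains.

8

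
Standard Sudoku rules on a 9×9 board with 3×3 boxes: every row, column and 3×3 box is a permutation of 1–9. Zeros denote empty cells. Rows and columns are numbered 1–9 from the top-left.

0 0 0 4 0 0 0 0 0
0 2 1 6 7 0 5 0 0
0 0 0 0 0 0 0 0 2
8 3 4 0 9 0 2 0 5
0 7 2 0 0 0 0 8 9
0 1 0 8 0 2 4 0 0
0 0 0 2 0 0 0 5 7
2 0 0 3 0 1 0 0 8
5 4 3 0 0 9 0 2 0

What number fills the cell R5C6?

R5C1 = 6: row 5 has {2,7,8,9}; col 1 has {2,5,8}; box has {1,2,3,4,7,8} → only 6 remains.
R6C1 = 9: row 6 has {1,2,4,8}; col 1 has {2,5,6,8}; box has {1,2,3,4,6,7,8} → only 9 remains.
R6C3 = 5: row 6 has {1,2,4,8,9}; col 3 has {1,2,3,4}; box has {1,2,3,4,6,7,8,9} → only 5 remains.
R7C1 = 1: row 7 has {2,5,7}; col 1 has {2,5,6,8,9}; box has {2,3,4,5} → only 1 remains.
R9C4 = 7: row 9 has {2,3,4,5,9}; col 4 has {2,3,4,6,8}; box has {1,2,3,9} → only 7 remains.
R4C4 = 1: row 4 has {2,3,4,5,8,9}; col 4 has {2,3,4,6,7,8}; box has {2,8,9} → only 1 remains.
R5C4 = 5: row 5 has {2,6,7,8,9}; col 4 has {1,2,3,4,6,7,8}; box has {1,2,8,9} → only 5 remains.
R3C4 = 9: row 3 has {2}; col 4 has {1,2,3,4,5,6,7,8}; box has {4,6,7} → only 9 remains.
R1C5 = 2: in row 1, 2 can only go here (every other open cell in that row sees a 2).
R2C6 = 8: in row 2, 8 can only go here (every other open cell in that row sees an 8).
R2C8 = 9: in row 2, 9 can only go here (every other open cell in that row sees a 9).
R5C7 = 1: in row 5, 1 can only go here (every other open cell in that row sees a 1).
R9C7 = 6: row 9 has {2,3,4,5,7,9}; col 7 has {1,2,4,5}; box has {2,5,7,8} → only 6 remains.
R9C9 = 1: row 9 has {2,3,4,5,6,7,9}; col 9 has {2,5,7,8,9}; box has {2,5,6,7,8} → only 1 remains.
R8C7 = 9: row 8 has {1,2,3,8}; col 7 has {1,2,4,5,6}; box has {1,2,5,6,7,8} → only 9 remains.
R8C8 = 4: row 8 has {1,2,3,8,9}; col 8 has {2,5,8,9}; box has {1,2,5,6,7,8,9} → only 4 remains.
R9C5 = 8: row 9 has {1,2,3,4,5,6,7,9}; col 5 has {2,7,9}; box has {1,2,3,7,9} → only 8 remains.
R7C7 = 3: row 7 has {1,2,5,7}; col 7 has {1,2,4,5,6,9}; box has {1,2,4,5,6,7,8,9} → only 3 remains.
R8C2 = 6: row 8 has {1,2,3,4,8,9}; col 2 has {1,2,3,4,7}; box has {1,2,3,4,5} → only 6 remains.
R8C3 = 7: row 8 has {1,2,3,4,6,8,9}; col 3 has {1,2,3,4,5}; box has {1,2,3,4,5,6} → only 7 remains.
R8C5 = 5: row 8 has {1,2,3,4,6,7,8,9}; col 5 has {2,7,8,9}; box has {1,2,3,7,8,9} → only 5 remains.
R1C8 = 1: in row 1, 1 can only go here (every other open cell in that row sees a 1).
R3C5 = 1: in row 3, 1 can only go here (every other open cell in that row sees a 1).
R3C1 = 4: in row 3, 4 can only go here (every other open cell in that row sees a 4).
R2C1 = 3: row 2 has {1,2,5,6,7,8,9}; col 1 has {1,2,4,5,6,8,9}; box has {1,2,4} → only 3 remains.
R2C9 = 4: row 2 has {1,2,3,5,6,7,8,9}; col 9 has {1,2,5,7,8,9}; box has {1,2,5,9} → only 4 remains.
R1C1 = 7: row 1 has {1,2,4}; col 1 has {1,2,3,4,5,6,8,9}; box has {1,2,3,4} → only 7 remains.
R1C7 = 8: row 1 has {1,2,4,7}; col 7 has {1,2,3,4,5,6,9}; box has {1,2,4,5,9} → only 8 remains.
R3C7 = 7: row 3 has {1,2,4,9}; col 7 has {1,2,3,4,5,6,8,9}; box has {1,2,4,5,8,9} → only 7 remains.
R6C8 = 7: in row 6, 7 can only go here (every other open cell in that row sees a 7).
R4C8 = 6: row 4 has {1,2,3,4,5,8,9}; col 8 has {1,2,4,5,7,8,9}; box has {1,2,4,5,7,8,9} → only 6 remains.
R6C9 = 3: row 6 has {1,2,4,5,7,8,9}; col 9 has {1,2,4,5,7,8,9}; box has {1,2,4,5,6,7,8,9} → only 3 remains.
R1C9 = 6: row 1 has {1,2,4,7,8}; col 9 has {1,2,3,4,5,7,8,9}; box has {1,2,4,5,7,8,9} → only 6 remains.
R3C8 = 3: row 3 has {1,2,4,7,9}; col 8 has {1,2,4,5,6,7,8,9}; box has {1,2,4,5,6,7,8,9} → only 3 remains.
R4C6 = 7: row 4 has {1,2,3,4,5,6,8,9}; col 6 has {1,2,8,9}; box has {1,2,5,8,9} → only 7 remains.
R6C5 = 6: row 6 has {1,2,3,4,5,7,8,9}; col 5 has {1,2,5,7,8,9}; box has {1,2,5,7,8,9} → only 6 remains.
R7C5 = 4: row 7 has {1,2,3,5,7}; col 5 has {1,2,5,6,7,8,9}; box has {1,2,3,5,7,8,9} → only 4 remains.
R7C6 = 6: row 7 has {1,2,3,4,5,7}; col 6 has {1,2,7,8,9}; box has {1,2,3,4,5,7,8,9} → only 6 remains.
R1C3 = 9: row 1 has {1,2,4,6,7,8}; col 3 has {1,2,3,4,5,7}; box has {1,2,3,4,7} → only 9 remains.
R3C6 = 5: row 3 has {1,2,3,4,7,9}; col 6 has {1,2,6,7,8,9}; box has {1,2,4,6,7,8,9} → only 5 remains.
R5C5 = 3: row 5 has {1,2,5,6,7,8,9}; col 5 has {1,2,4,5,6,7,8,9}; box has {1,2,5,6,7,8,9} → only 3 remains.
R5C6 = 4: row 5 has {1,2,3,5,6,7,8,9}; col 6 has {1,2,5,6,7,8,9}; box has {1,2,3,5,6,7,8,9} → only 4 remains.

4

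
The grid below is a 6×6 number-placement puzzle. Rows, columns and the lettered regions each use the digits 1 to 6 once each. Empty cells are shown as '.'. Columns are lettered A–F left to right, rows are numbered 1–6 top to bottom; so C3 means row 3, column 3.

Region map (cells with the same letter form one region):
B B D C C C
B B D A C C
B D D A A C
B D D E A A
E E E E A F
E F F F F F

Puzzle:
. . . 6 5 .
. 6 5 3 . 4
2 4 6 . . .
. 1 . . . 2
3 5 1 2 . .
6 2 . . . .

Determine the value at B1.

3

B1 = 3: row 1 has {5,6}; col 2 has {1,2,4,5,6}; region has {2,6} → only 3 remains.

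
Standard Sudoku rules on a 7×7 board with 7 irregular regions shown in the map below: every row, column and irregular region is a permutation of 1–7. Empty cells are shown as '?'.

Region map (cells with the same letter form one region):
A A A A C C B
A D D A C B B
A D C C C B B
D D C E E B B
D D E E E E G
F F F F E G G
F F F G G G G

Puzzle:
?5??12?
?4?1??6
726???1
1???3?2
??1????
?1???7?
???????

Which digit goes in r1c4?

4

r1c7 = 7 (hidden single in row 1).
r2c1 = 2 (hidden single in row 2).
r7c6 = 1 (hidden single in row 7).
r5c6 = 6 (hidden single in column 6).
r4c2 = 6 (hidden single in row 4).
r7c5 = 6 (hidden single in column 5).
r3c4 = 3 (hidden single in region C).
r2c6 = 3 (hidden single in column 6).
r7c4 = 2 (hidden single in region G).
r5c5 = 2 (hidden single in row 5).
r6c3 = 2 (hidden single in row 6).
r2c5 = 7 (hidden single in column 5).
r2c3 = 5 (sole candidate).
r4c3 = 4 (sole candidate).
r4c6 = 5 (sole candidate).
r5c1 = 3 (sole candidate).
r5c2 = 7 (sole candidate).
r7c2 = 3 (sole candidate).
r7c3 = 7 (sole candidate).
r1c3 = 3 (sole candidate).
r3c5 = 5 (sole candidate).
r3c6 = 4 (sole candidate).
r4c4 = 7 (sole candidate).
r6c5 = 4 (sole candidate).
r5c4 = 5 (sole candidate).
r5c7 = 4 (sole candidate).
r6c4 = 6 (sole candidate).
r7c7 = 5 (sole candidate).
r1c4 = 4: row 1 has {1,2,3,5,7}; col 4 has {1,2,3,5,6,7}; region has {1,2,3,5,7} → only 4 remains.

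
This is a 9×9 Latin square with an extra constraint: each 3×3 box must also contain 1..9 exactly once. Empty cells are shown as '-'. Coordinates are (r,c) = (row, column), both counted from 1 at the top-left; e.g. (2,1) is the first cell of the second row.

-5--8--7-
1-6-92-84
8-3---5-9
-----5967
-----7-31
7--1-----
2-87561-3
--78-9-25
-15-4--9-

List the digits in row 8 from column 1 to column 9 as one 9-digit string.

(2,2) = 7 (sole candidate).
(2,7) = 3 (sole candidate).
(3,8) = 1 (sole candidate).
(7,8) = 4 (sole candidate).
(8,7) = 6: row 8 has {2,5,7,8,9}; col 7 has {1,3,5,9}; box has {1,2,3,4,5,9} → only 6 remains.
(9,6) = 3 (sole candidate).
(9,9) = 8 (sole candidate).
(1,7) = 2 (sole candidate).
(1,9) = 6 (sole candidate).
(2,4) = 5 (sole candidate).
(3,6) = 4 (sole candidate).
(6,6) = 8 (sole candidate).
(6,7) = 4 (sole candidate).
(6,8) = 5 (sole candidate).
(6,9) = 2 (sole candidate).
(7,2) = 9 (sole candidate).
(8,5) = 1: row 8 has {2,5,6,7,8,9}; col 5 has {4,5,8,9}; box has {3,4,5,6,7,8,9} → only 1 remains.
(9,1) = 6 (sole candidate).
(9,4) = 2 (sole candidate).
(9,7) = 7 (sole candidate).
(1,4) = 3 (sole candidate).
(1,6) = 1 (sole candidate).
(3,2) = 2 (sole candidate).
(3,4) = 6 (sole candidate).
(3,5) = 7 (sole candidate).
(4,4) = 4 (sole candidate).
(5,4) = 9 (sole candidate).
(5,7) = 8 (sole candidate).
(6,3) = 9 (sole candidate).
(1,3) = 4 (sole candidate).
(4,1) = 3 (sole candidate).
(4,2) = 8 (sole candidate).
(4,5) = 2 (sole candidate).
(5,3) = 2 (sole candidate).
(5,5) = 6 (sole candidate).
(6,2) = 6 (sole candidate).
(6,5) = 3 (sole candidate).
(8,1) = 4: row 8 has {1,2,5,6,7,8,9}; col 1 has {1,2,3,6,7,8}; box has {1,2,5,6,7,8,9} → only 4 remains.
(8,2) = 3: row 8 has {1,2,4,5,6,7,8,9}; col 2 has {1,2,5,6,7,8,9}; box has {1,2,4,5,6,7,8,9} → only 3 remains.

437819625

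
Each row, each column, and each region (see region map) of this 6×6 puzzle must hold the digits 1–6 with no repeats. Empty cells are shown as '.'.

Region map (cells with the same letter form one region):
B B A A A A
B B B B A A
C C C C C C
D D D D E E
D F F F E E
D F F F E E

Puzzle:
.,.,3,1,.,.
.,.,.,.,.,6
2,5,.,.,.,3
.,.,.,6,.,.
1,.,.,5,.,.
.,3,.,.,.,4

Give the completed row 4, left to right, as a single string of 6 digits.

row 3, column 4 = 4: row 3 has {2,3,5}; col 4 has {1,5,6}; region has {2,3,5} → only 4 remains.
row 5, column 6 = 2: row 5 has {1,5}; col 6 has {3,4,6}; region has {4} → only 2 remains.
row 6, column 1 = 5: row 6 has {3,4}; col 1 has {1,2}; region has {1,6} → only 5 remains.
row 6, column 4 = 2: row 6 has {3,4,5}; col 4 has {1,4,5,6}; region has {3,5} → only 2 remains.
row 1, column 6 = 5: row 1 has {1,3}; col 6 has {2,3,4,6}; region has {1,3,6} → only 5 remains.
row 2, column 4 = 3: row 2 has {6}; col 4 has {1,2,4,5,6}; region has {} → only 3 remains.
row 4, column 6 = 1: row 4 has {6}; col 6 has {2,3,4,5,6}; region has {2,4} → only 1 remains.
row 6, column 5 = 6: row 6 has {2,3,4,5}; col 5 has {}; region has {1,2,4} → only 6 remains.
row 2, column 1 = 4: row 2 has {3,6}; col 1 has {1,2,5}; region has {3} → only 4 remains.
row 2, column 5 = 2: row 2 has {3,4,6}; col 5 has {6}; region has {1,3,5,6} → only 2 remains.
row 3, column 5 = 1: row 3 has {2,3,4,5}; col 5 has {2,6}; region has {2,3,4,5} → only 1 remains.
row 4, column 1 = 3: row 4 has {1,6}; col 1 has {1,2,4,5}; region has {1,5,6} → only 3 remains.
row 4, column 5 = 5: row 4 has {1,3,6}; col 5 has {1,2,6}; region has {1,2,4,6} → only 5 remains.
row 5, column 5 = 3: row 5 has {1,2,5}; col 5 has {1,2,5,6}; region has {1,2,4,5,6} → only 3 remains.
row 6, column 3 = 1: row 6 has {2,3,4,5,6}; col 3 has {3}; region has {2,3,5} → only 1 remains.
row 1, column 1 = 6: row 1 has {1,3,5}; col 1 has {1,2,3,4,5}; region has {3,4} → only 6 remains.
row 1, column 2 = 2: row 1 has {1,3,5,6}; col 2 has {3,5}; region has {3,4,6} → only 2 remains.
row 1, column 5 = 4: row 1 has {1,2,3,5,6}; col 5 has {1,2,3,5,6}; region has {1,2,3,5,6} → only 4 remains.
row 2, column 2 = 1: row 2 has {2,3,4,6}; col 2 has {2,3,5}; region has {2,3,4,6} → only 1 remains.
row 2, column 3 = 5: row 2 has {1,2,3,4,6}; col 3 has {1,3}; region has {1,2,3,4,6} → only 5 remains.
row 3, column 3 = 6: row 3 has {1,2,3,4,5}; col 3 has {1,3,5}; region has {1,2,3,4,5} → only 6 remains.
row 4, column 2 = 4: row 4 has {1,3,5,6}; col 2 has {1,2,3,5}; region has {1,3,5,6} → only 4 remains.
row 4, column 3 = 2: row 4 has {1,3,4,5,6}; col 3 has {1,3,5,6}; region has {1,3,4,5,6} → only 2 remains.

342651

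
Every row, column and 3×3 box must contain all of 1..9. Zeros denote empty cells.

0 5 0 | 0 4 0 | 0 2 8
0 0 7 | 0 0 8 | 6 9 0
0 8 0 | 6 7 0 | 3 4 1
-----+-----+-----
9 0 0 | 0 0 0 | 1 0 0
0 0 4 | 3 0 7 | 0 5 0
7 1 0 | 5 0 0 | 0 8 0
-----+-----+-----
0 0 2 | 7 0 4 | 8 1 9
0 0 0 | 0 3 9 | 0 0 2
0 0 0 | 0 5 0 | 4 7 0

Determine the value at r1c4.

9

r1c7 = 7 (sole candidate).
r2c9 = 5 (sole candidate).
r3c1 = 2 (sole candidate).
r3c3 = 9 (sole candidate).
r3c6 = 5 (sole candidate).
r5c9 = 6 (sole candidate).
r7c5 = 6 (sole candidate).
r8c7 = 5 (sole candidate).
r8c8 = 6 (sole candidate).
r9c9 = 3 (sole candidate).
r4c8 = 3 (sole candidate).
r5c1 = 8 (sole candidate).
r5c2 = 2 (sole candidate).
r5c7 = 9 (sole candidate).
r6c7 = 2 (sole candidate).
r6c9 = 4 (sole candidate).
r7c2 = 3 (sole candidate).
r2c2 = 4 (sole candidate).
r4c2 = 6 (sole candidate).
r4c3 = 5 (sole candidate).
r4c6 = 2 (sole candidate).
r4c9 = 7 (sole candidate).
r5c5 = 1 (sole candidate).
r6c3 = 3 (sole candidate).
r6c5 = 9 (sole candidate).
r6c6 = 6 (sole candidate).
r7c1 = 5 (sole candidate).
r8c2 = 7 (sole candidate).
r9c2 = 9 (sole candidate).
r9c6 = 1 (sole candidate).
r1c6 = 3 (sole candidate).
r2c5 = 2 (sole candidate).
r4c5 = 8 (sole candidate).
r8c4 = 8 (sole candidate).
r9c1 = 6 (sole candidate).
r9c3 = 8 (sole candidate).
r9c4 = 2 (sole candidate).
r1c1 = 1 (sole candidate).
r1c3 = 6 (sole candidate).
r1c4 = 9: row 1 has {1,2,3,4,5,6,7,8}; col 4 has {2,3,5,6,7,8}; box has {2,3,4,5,6,7,8} → only 9 remains.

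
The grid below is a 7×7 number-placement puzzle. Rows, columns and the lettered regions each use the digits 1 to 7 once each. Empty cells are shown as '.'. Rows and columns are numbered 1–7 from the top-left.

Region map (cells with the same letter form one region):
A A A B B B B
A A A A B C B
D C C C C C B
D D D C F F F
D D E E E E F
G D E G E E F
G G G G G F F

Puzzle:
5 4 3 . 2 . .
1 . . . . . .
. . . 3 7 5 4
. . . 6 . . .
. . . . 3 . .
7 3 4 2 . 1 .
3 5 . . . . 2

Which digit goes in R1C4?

1

R2C4 = 7: row 2 has {1}; col 4 has {2,3,6}; region has {1,3,4,5} → only 7 remains.
R5C4 = 5: row 5 has {3}; col 4 has {2,3,6,7}; region has {1,3,4} → only 5 remains.
R6C5 = 6: row 6 has {1,2,3,4,7}; col 5 has {2,3,7}; region has {1,3,4,5} → only 6 remains.
R6C7 = 5: row 6 has {1,2,3,4,6,7}; col 7 has {2,4}; region has {2} → only 5 remains.
R1C4 = 1: row 1 has {2,3,4,5}; col 4 has {2,3,5,6,7}; region has {2,4} → only 1 remains.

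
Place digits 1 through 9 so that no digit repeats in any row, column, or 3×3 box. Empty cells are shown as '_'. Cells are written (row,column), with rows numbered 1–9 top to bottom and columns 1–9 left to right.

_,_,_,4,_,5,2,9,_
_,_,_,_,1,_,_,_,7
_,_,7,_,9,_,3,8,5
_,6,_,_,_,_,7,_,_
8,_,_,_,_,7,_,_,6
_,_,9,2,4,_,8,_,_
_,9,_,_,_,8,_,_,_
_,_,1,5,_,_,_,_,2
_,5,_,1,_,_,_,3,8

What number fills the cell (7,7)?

5

(1,9) = 1 (sole candidate).
(3,4) = 6 (sole candidate).
(3,6) = 2 (sole candidate).
(6,9) = 3 (sole candidate).
(7,9) = 4 (sole candidate).
(2,6) = 3 (sole candidate).
(4,9) = 9 (sole candidate).
(2,4) = 8 (sole candidate).
(4,4) = 3 (sole candidate).
(4,6) = 1 (sole candidate).
(5,4) = 9 (sole candidate).
(5,5) = 5 (sole candidate).
(6,6) = 6 (sole candidate).
(7,4) = 7 (sole candidate).
(1,5) = 7 (sole candidate).
(4,5) = 8 (sole candidate).
(2,1) = 9 (hidden single in row 2).
(2,3) = 5 (hidden single in row 2).
(2,2) = 2 (hidden single in row 2).
(8,2) = 8 (hidden single in row 8).
(1,2) = 3 (sole candidate).
(1,1) = 6 (sole candidate).
(1,3) = 8 (sole candidate).
(5,3) = 3 (hidden single in row 5).
(5,8) = 2 (hidden single in row 5).
(9,1) = 7 (hidden single in row 9).
(6,2) = 7 (hidden single in row 6).
(8,8) = 7 (hidden single in row 8).
(7,7) = 5: in column 7, 5 can only go here (every other open cell in that column sees a 5).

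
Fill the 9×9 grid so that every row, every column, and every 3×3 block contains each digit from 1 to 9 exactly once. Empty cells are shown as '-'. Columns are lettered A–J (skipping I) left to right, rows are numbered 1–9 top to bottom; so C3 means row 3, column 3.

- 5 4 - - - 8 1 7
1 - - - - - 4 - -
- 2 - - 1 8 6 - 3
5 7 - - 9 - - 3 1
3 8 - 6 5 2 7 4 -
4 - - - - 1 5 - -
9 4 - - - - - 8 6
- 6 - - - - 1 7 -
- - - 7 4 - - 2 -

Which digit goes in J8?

A1 = 6: row 1 has {1,4,5,7,8}; col 1 has {1,3,4,5,9}; box has {1,2,4,5} → only 6 remains.
A3 = 7: row 3 has {1,2,3,6,8}; col 1 has {1,3,4,5,6,9}; box has {1,2,4,5,6} → only 7 remains.
C3 = 9: row 3 has {1,2,3,6,7,8}; col 3 has {4}; box has {1,2,4,5,6,7} → only 9 remains.
H3 = 5: row 3 has {1,2,3,6,7,8,9}; col 8 has {1,2,3,4,7,8}; box has {1,3,4,6,7,8} → only 5 remains.
F4 = 4: row 4 has {1,3,5,7,9}; col 6 has {1,2,8}; box has {1,2,5,6,9} → only 4 remains.
G4 = 2: row 4 has {1,3,4,5,7,9}; col 7 has {1,4,5,6,7,8}; box has {1,3,4,5,7} → only 2 remains.
C5 = 1: row 5 has {2,3,4,5,6,7,8}; col 3 has {4,9}; box has {3,4,5,7,8} → only 1 remains.
J5 = 9: row 5 has {1,2,3,4,5,6,7,8}; col 9 has {1,3,6,7}; box has {1,2,3,4,5,7} → only 9 remains.
B6 = 9: row 6 has {1,4,5}; col 2 has {2,4,5,6,7,8}; box has {1,3,4,5,7,8} → only 9 remains.
H6 = 6: row 6 has {1,4,5,9}; col 8 has {1,2,3,4,5,7,8}; box has {1,2,3,4,5,7,9} → only 6 remains.
J6 = 8: row 6 has {1,4,5,6,9}; col 9 has {1,3,6,7,9}; box has {1,2,3,4,5,6,7,9} → only 8 remains.
G7 = 3: row 7 has {4,6,8,9}; col 7 has {1,2,4,5,6,7,8}; box has {1,2,6,7,8} → only 3 remains.
A9 = 8: row 9 has {2,4,7}; col 1 has {1,3,4,5,6,7,9}; box has {4,6,9} → only 8 remains.
G9 = 9: row 9 has {2,4,7,8}; col 7 has {1,2,3,4,5,6,7,8}; box has {1,2,3,6,7,8} → only 9 remains.
J9 = 5: row 9 has {2,4,7,8,9}; col 9 has {1,3,6,7,8,9}; box has {1,2,3,6,7,8,9} → only 5 remains.
B2 = 3: row 2 has {1,4}; col 2 has {2,4,5,6,7,8,9}; box has {1,2,4,5,6,7,9} → only 3 remains.
C2 = 8: row 2 has {1,3,4}; col 3 has {1,4,9}; box has {1,2,3,4,5,6,7,9} → only 8 remains.
H2 = 9: row 2 has {1,3,4,8}; col 8 has {1,2,3,4,5,6,7,8}; box has {1,3,4,5,6,7,8} → only 9 remains.
J2 = 2: row 2 has {1,3,4,8,9}; col 9 has {1,3,5,6,7,8,9}; box has {1,3,4,5,6,7,8,9} → only 2 remains.
D3 = 4: row 3 has {1,2,3,5,6,7,8,9}; col 4 has {6,7}; box has {1,8} → only 4 remains.
C4 = 6: row 4 has {1,2,3,4,5,7,9}; col 3 has {1,4,8,9}; box has {1,3,4,5,7,8,9} → only 6 remains.
D4 = 8: row 4 has {1,2,3,4,5,6,7,9}; col 4 has {4,6,7}; box has {1,2,4,5,6,9} → only 8 remains.
C6 = 2: row 6 has {1,4,5,6,8,9}; col 3 has {1,4,6,8,9}; box has {1,3,4,5,6,7,8,9} → only 2 remains.
D6 = 3: row 6 has {1,2,4,5,6,8,9}; col 4 has {4,6,7,8}; box has {1,2,4,5,6,8,9} → only 3 remains.
E6 = 7: row 6 has {1,2,3,4,5,6,8,9}; col 5 has {1,4,5,9}; box has {1,2,3,4,5,6,8,9} → only 7 remains.
E7 = 2: row 7 has {3,4,6,8,9}; col 5 has {1,4,5,7,9}; box has {4,7} → only 2 remains.
F7 = 5: row 7 has {2,3,4,6,8,9}; col 6 has {1,2,4,8}; box has {2,4,7} → only 5 remains.
A8 = 2: row 8 has {1,6,7}; col 1 has {1,3,4,5,6,7,8,9}; box has {4,6,8,9} → only 2 remains.
D8 = 9: row 8 has {1,2,6,7}; col 4 has {3,4,6,7,8}; box has {2,4,5,7} → only 9 remains.
F8 = 3: row 8 has {1,2,6,7,9}; col 6 has {1,2,4,5,8}; box has {2,4,5,7,9} → only 3 remains.
J8 = 4: row 8 has {1,2,3,6,7,9}; col 9 has {1,2,3,5,6,7,8,9}; box has {1,2,3,5,6,7,8,9} → only 4 remains.

4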